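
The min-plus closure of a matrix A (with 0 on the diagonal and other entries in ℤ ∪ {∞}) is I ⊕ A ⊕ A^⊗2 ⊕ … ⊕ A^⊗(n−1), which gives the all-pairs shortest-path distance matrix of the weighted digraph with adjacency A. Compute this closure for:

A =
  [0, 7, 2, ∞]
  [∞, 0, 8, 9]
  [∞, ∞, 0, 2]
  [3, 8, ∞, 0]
Closure =
  [0, 7, 2, 4]
  [12, 0, 8, 9]
  [5, 10, 0, 2]
  [3, 8, 5, 0]

This is the Floyd-Warshall all-pairs shortest-path computation. For each intermediate vertex k = 0, 1, …, 3, update dist[i][j] ← min(dist[i][j], dist[i][k] + dist[k][j]). The final matrix gives, for each (i, j), the minimum total weight of any directed path from i to j (possibly empty when i = j).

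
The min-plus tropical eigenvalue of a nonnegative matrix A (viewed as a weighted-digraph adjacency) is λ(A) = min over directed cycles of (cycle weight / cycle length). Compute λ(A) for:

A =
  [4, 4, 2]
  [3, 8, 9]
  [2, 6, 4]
λ(A) = 2

Enumerate directed cycles and compute their means (weight / length). Sample:
  cycle 0 → 0: weight = 4, length = 1, mean = 4/1 ≈ 4.000
  cycle 1 → 1: weight = 8, length = 1, mean = 8/1 ≈ 8.000
  cycle 2 → 2: weight = 4, length = 1, mean = 4/1 ≈ 4.000
  cycle 0 → 1 → 0: weight = 7, length = 2, mean = 7/2 ≈ 3.500
  cycle 0 → 2 → 0: weight = 4, length = 2, mean = 4/2 ≈ 2.000
  cycle 1 → 0 → 1: weight = 7, length = 2, mean = 7/2 ≈ 3.500
Minimum mean = 2.000, attained e.g. along the cycle 0 → 2 → 0 with weight 4 and length 2. So λ(A) = 4/2 = 2.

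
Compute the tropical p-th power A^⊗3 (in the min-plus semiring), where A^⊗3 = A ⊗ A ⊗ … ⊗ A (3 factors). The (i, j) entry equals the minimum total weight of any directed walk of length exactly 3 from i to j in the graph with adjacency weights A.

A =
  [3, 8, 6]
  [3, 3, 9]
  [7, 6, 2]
A^⊗3 =
  [9, 14, 10]
  [9, 9, 11]
  [11, 10, 6]

Each entry (A^⊗3)_ij equals the minimum over all length-3 walks i = v_0 → v_1 → … → v_3 = j of Σ_t A[v_t][v_{t+1}]. For example, for (i, j) = (0, 2) we minimise over 9 possible intermediate vertex sequences; the minimum is 10, attained along the walk 0 → 2 → 2 → 2.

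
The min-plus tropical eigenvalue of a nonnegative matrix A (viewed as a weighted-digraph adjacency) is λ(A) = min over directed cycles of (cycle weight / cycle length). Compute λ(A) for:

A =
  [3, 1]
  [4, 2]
λ(A) = 2

Enumerate directed cycles and compute their means (weight / length). Sample:
  cycle 0 → 0: weight = 3, length = 1, mean = 3/1 ≈ 3.000
  cycle 1 → 1: weight = 2, length = 1, mean = 2/1 ≈ 2.000
  cycle 0 → 1 → 0: weight = 5, length = 2, mean = 5/2 ≈ 2.500
  cycle 1 → 0 → 1: weight = 5, length = 2, mean = 5/2 ≈ 2.500
Minimum mean = 2.000, attained e.g. along the cycle 1 → 1 with weight 2 and length 1. So λ(A) = 2/1 = 2.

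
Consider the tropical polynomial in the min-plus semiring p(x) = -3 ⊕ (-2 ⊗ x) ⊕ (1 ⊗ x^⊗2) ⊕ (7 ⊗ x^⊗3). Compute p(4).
p(4) = -3

A tropical monomial a ⊗ x^⊗i evaluates to a + i · x. Evaluating each term at x = 4:
  Term 0 contributes -3 + 0 · 4 = -3
  Term 1 contributes -2 + 1 · 4 = 2
  Term 2 contributes 1 + 2 · 4 = 9
  Term 3 contributes 7 + 3 · 4 = 19
p(4) = ⊕ of these = min[-3, 2, 9, 19] = -3.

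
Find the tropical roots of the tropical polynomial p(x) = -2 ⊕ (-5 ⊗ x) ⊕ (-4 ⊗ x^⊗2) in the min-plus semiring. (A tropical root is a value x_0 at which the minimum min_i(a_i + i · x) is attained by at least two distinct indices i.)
Roots: {-1, 3}

Each tropical root is a break point of the lower envelope of the lines y = a_i + i · x (there are 3 lines, with slopes 0, 1, ..., 2). Only the lines that attain the minimum somewhere contribute to roots; other lines are dominated. Here the surviving (envelope) indices are i = 2, i = 1, i = 0.
Intersections between consecutive envelope lines give the roots: for adjacent envelope indices i < j the intersection is x = (a_i − a_j) / (j − i). Reading off the sorted break points: {-1, 3}.
Verification: at each break x_0, at least two indices attain the minimum of min_i(a_i + i · x_0).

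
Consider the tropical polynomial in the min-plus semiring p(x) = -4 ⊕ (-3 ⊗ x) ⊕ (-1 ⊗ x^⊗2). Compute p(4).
p(4) = -4

A tropical monomial a ⊗ x^⊗i evaluates to a + i · x. Evaluating each term at x = 4:
  Term 0 contributes -4 + 0 · 4 = -4
  Term 1 contributes -3 + 1 · 4 = 1
  Term 2 contributes -1 + 2 · 4 = 7
p(4) = ⊕ of these = min[-4, 1, 7] = -4.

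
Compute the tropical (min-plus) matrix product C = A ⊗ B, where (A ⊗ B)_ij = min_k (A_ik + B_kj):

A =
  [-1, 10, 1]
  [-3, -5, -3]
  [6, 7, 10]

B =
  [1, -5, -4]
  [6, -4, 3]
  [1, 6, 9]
A ⊗ B =
  [0, -6, -5]
  [-2, -9, -7]
  [7, 1, 2]

Apply the min-plus product entry-by-entry:
  C[0][0] = min over k of (A[0][0] + B[0][0] = -1 + 1 = 0, A[0][1] + B[1][0] = 10 + 6 = 16, A[0][2] + B[2][0] = 1 + 1 = 2) = 0 (attained at k = 0)
  C[0][1] = min over k of (A[0][0] + B[0][1] = -1 + -5 = -6, A[0][1] + B[1][1] = 10 + -4 = 6, A[0][2] + B[2][1] = 1 + 6 = 7) = -6 (attained at k = 0)
  C[0][2] = min over k of (A[0][0] + B[0][2] = -1 + -4 = -5, A[0][1] + B[1][2] = 10 + 3 = 13, A[0][2] + B[2][2] = 1 + 9 = 10) = -5 (attained at k = 0)
  C[1][0] = min over k of (A[1][0] + B[0][0] = -3 + 1 = -2, A[1][1] + B[1][0] = -5 + 6 = 1, A[1][2] + B[2][0] = -3 + 1 = -2) = -2 (attained at k = 0)
  C[1][1] = min over k of (A[1][0] + B[0][1] = -3 + -5 = -8, A[1][1] + B[1][1] = -5 + -4 = -9, A[1][2] + B[2][1] = -3 + 6 = 3) = -9 (attained at k = 1)
  C[1][2] = min over k of (A[1][0] + B[0][2] = -3 + -4 = -7, A[1][1] + B[1][2] = -5 + 3 = -2, A[1][2] + B[2][2] = -3 + 9 = 6) = -7 (attained at k = 0)
  C[2][0] = min over k of (A[2][0] + B[0][0] = 6 + 1 = 7, A[2][1] + B[1][0] = 7 + 6 = 13, A[2][2] + B[2][0] = 10 + 1 = 11) = 7 (attained at k = 0)
  C[2][1] = min over k of (A[2][0] + B[0][1] = 6 + -5 = 1, A[2][1] + B[1][1] = 7 + -4 = 3, A[2][2] + B[2][1] = 10 + 6 = 16) = 1 (attained at k = 0)
  C[2][2] = min over k of (A[2][0] + B[0][2] = 6 + -4 = 2, A[2][1] + B[1][2] = 7 + 3 = 10, A[2][2] + B[2][2] = 10 + 9 = 19) = 2 (attained at k = 0)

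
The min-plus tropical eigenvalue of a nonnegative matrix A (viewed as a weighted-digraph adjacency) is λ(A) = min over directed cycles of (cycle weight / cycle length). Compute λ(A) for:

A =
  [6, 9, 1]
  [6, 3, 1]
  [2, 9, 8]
λ(A) = 3/2

Enumerate directed cycles and compute their means (weight / length). Sample:
  cycle 0 → 0: weight = 6, length = 1, mean = 6/1 ≈ 6.000
  cycle 1 → 1: weight = 3, length = 1, mean = 3/1 ≈ 3.000
  cycle 2 → 2: weight = 8, length = 1, mean = 8/1 ≈ 8.000
  cycle 0 → 1 → 0: weight = 15, length = 2, mean = 15/2 ≈ 7.500
  cycle 0 → 2 → 0: weight = 3, length = 2, mean = 3/2 ≈ 1.500
  cycle 1 → 0 → 1: weight = 15, length = 2, mean = 15/2 ≈ 7.500
Minimum mean = 1.500, attained e.g. along the cycle 0 → 2 → 0 with weight 3 and length 2. So λ(A) = 3/2 = 3/2.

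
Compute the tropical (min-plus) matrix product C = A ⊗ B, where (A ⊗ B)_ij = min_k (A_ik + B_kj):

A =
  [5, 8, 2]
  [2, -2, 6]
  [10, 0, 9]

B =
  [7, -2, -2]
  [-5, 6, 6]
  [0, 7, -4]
A ⊗ B =
  [2, 3, -2]
  [-7, 0, 0]
  [-5, 6, 5]

Apply the min-plus product entry-by-entry:
  C[0][0] = min over k of (A[0][0] + B[0][0] = 5 + 7 = 12, A[0][1] + B[1][0] = 8 + -5 = 3, A[0][2] + B[2][0] = 2 + 0 = 2) = 2 (attained at k = 2)
  C[0][1] = min over k of (A[0][0] + B[0][1] = 5 + -2 = 3, A[0][1] + B[1][1] = 8 + 6 = 14, A[0][2] + B[2][1] = 2 + 7 = 9) = 3 (attained at k = 0)
  C[0][2] = min over k of (A[0][0] + B[0][2] = 5 + -2 = 3, A[0][1] + B[1][2] = 8 + 6 = 14, A[0][2] + B[2][2] = 2 + -4 = -2) = -2 (attained at k = 2)
  C[1][0] = min over k of (A[1][0] + B[0][0] = 2 + 7 = 9, A[1][1] + B[1][0] = -2 + -5 = -7, A[1][2] + B[2][0] = 6 + 0 = 6) = -7 (attained at k = 1)
  C[1][1] = min over k of (A[1][0] + B[0][1] = 2 + -2 = 0, A[1][1] + B[1][1] = -2 + 6 = 4, A[1][2] + B[2][1] = 6 + 7 = 13) = 0 (attained at k = 0)
  C[1][2] = min over k of (A[1][0] + B[0][2] = 2 + -2 = 0, A[1][1] + B[1][2] = -2 + 6 = 4, A[1][2] + B[2][2] = 6 + -4 = 2) = 0 (attained at k = 0)
  C[2][0] = min over k of (A[2][0] + B[0][0] = 10 + 7 = 17, A[2][1] + B[1][0] = 0 + -5 = -5, A[2][2] + B[2][0] = 9 + 0 = 9) = -5 (attained at k = 1)
  C[2][1] = min over k of (A[2][0] + B[0][1] = 10 + -2 = 8, A[2][1] + B[1][1] = 0 + 6 = 6, A[2][2] + B[2][1] = 9 + 7 = 16) = 6 (attained at k = 1)
  C[2][2] = min over k of (A[2][0] + B[0][2] = 10 + -2 = 8, A[2][1] + B[1][2] = 0 + 6 = 6, A[2][2] + B[2][2] = 9 + -4 = 5) = 5 (attained at k = 2)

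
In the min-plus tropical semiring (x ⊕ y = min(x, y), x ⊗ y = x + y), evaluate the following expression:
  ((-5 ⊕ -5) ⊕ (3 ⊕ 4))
((-5 ⊕ -5) ⊕ (3 ⊕ 4)) = -5

Expand innermost to outermost. Recall ⊕ takes the minimum of its arguments and ⊗ takes their sum. Working out the expression ((-5 ⊕ -5) ⊕ (3 ⊕ 4)) gives -5.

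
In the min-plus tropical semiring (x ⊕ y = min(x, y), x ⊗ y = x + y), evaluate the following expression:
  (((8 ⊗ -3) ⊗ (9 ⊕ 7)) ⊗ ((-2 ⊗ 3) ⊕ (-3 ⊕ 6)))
(((8 ⊗ -3) ⊗ (9 ⊕ 7)) ⊗ ((-2 ⊗ 3) ⊕ (-3 ⊕ 6))) = 9

Expand innermost to outermost. Recall ⊕ takes the minimum of its arguments and ⊗ takes their sum. Working out the expression (((8 ⊗ -3) ⊗ (9 ⊕ 7)) ⊗ ((-2 ⊗ 3) ⊕ (-3 ⊕ 6))) gives 9.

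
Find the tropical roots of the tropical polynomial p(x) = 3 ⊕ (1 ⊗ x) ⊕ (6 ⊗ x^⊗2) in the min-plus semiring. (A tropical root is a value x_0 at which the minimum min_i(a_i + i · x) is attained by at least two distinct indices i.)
Roots: {-5, 2}

Each tropical root is a break point of the lower envelope of the lines y = a_i + i · x (there are 3 lines, with slopes 0, 1, ..., 2). Only the lines that attain the minimum somewhere contribute to roots; other lines are dominated. Here the surviving (envelope) indices are i = 2, i = 1, i = 0.
Intersections between consecutive envelope lines give the roots: for adjacent envelope indices i < j the intersection is x = (a_i − a_j) / (j − i). Reading off the sorted break points: {-5, 2}.
Verification: at each break x_0, at least two indices attain the minimum of min_i(a_i + i · x_0).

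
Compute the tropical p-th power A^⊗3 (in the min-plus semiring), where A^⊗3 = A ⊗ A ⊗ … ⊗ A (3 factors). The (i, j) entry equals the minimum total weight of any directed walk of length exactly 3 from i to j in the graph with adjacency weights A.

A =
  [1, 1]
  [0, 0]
A^⊗3 =
  [1, 1]
  [0, 0]

Each entry (A^⊗3)_ij equals the minimum over all length-3 walks i = v_0 → v_1 → … → v_3 = j of Σ_t A[v_t][v_{t+1}]. For example, for (i, j) = (0, 1) we minimise over 4 possible intermediate vertex sequences; the minimum is 1, attained along the walk 0 → 1 → 1 → 1.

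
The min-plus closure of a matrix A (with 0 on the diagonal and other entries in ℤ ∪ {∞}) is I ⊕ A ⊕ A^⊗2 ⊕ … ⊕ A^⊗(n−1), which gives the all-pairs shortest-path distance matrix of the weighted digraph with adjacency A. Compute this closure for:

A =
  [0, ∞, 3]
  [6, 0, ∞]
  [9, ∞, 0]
Closure =
  [0, ∞, 3]
  [6, 0, 9]
  [9, ∞, 0]

This is the Floyd-Warshall all-pairs shortest-path computation. For each intermediate vertex k = 0, 1, …, 2, update dist[i][j] ← min(dist[i][j], dist[i][k] + dist[k][j]). The final matrix gives, for each (i, j), the minimum total weight of any directed path from i to j (possibly empty when i = j).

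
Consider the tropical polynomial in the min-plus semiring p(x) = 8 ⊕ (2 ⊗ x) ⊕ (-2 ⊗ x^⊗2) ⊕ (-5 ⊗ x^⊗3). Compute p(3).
p(3) = 4

A tropical monomial a ⊗ x^⊗i evaluates to a + i · x. Evaluating each term at x = 3:
  Term 0 contributes 8 + 0 · 3 = 8
  Term 1 contributes 2 + 1 · 3 = 5
  Term 2 contributes -2 + 2 · 3 = 4
  Term 3 contributes -5 + 3 · 3 = 4
p(3) = ⊕ of these = min[8, 5, 4, 4] = 4.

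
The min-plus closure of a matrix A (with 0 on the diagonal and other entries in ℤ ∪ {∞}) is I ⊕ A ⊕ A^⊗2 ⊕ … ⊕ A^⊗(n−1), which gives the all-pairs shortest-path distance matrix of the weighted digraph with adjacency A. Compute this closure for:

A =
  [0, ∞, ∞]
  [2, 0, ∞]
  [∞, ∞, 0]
Closure =
  [0, ∞, ∞]
  [2, 0, ∞]
  [∞, ∞, 0]

This is the Floyd-Warshall all-pairs shortest-path computation. For each intermediate vertex k = 0, 1, …, 2, update dist[i][j] ← min(dist[i][j], dist[i][k] + dist[k][j]). The final matrix gives, for each (i, j), the minimum total weight of any directed path from i to j (possibly empty when i = j).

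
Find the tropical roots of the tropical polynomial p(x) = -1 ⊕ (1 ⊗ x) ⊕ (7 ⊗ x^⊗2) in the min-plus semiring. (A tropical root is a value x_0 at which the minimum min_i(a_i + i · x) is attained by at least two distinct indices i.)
Roots: {-6, -2}

Each tropical root is a break point of the lower envelope of the lines y = a_i + i · x (there are 3 lines, with slopes 0, 1, ..., 2). Only the lines that attain the minimum somewhere contribute to roots; other lines are dominated. Here the surviving (envelope) indices are i = 2, i = 1, i = 0.
Intersections between consecutive envelope lines give the roots: for adjacent envelope indices i < j the intersection is x = (a_i − a_j) / (j − i). Reading off the sorted break points: {-6, -2}.
Verification: at each break x_0, at least two indices attain the minimum of min_i(a_i + i · x_0).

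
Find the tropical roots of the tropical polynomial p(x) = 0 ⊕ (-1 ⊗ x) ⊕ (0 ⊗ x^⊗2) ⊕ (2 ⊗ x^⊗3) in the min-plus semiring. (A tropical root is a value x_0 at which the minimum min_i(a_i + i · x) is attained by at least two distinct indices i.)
Roots: {-2, -1, 1}

Each tropical root is a break point of the lower envelope of the lines y = a_i + i · x (there are 4 lines, with slopes 0, 1, ..., 3). Only the lines that attain the minimum somewhere contribute to roots; other lines are dominated. Here the surviving (envelope) indices are i = 3, i = 2, i = 1, i = 0.
Intersections between consecutive envelope lines give the roots: for adjacent envelope indices i < j the intersection is x = (a_i − a_j) / (j − i). Reading off the sorted break points: {-2, -1, 1}.
Verification: at each break x_0, at least two indices attain the minimum of min_i(a_i + i · x_0).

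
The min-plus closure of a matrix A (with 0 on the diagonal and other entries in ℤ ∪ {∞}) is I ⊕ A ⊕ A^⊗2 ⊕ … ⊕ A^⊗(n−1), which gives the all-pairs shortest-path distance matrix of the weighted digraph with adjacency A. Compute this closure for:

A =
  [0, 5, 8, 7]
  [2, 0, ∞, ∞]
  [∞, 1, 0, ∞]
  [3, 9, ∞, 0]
Closure =
  [0, 5, 8, 7]
  [2, 0, 10, 9]
  [3, 1, 0, 10]
  [3, 8, 11, 0]

This is the Floyd-Warshall all-pairs shortest-path computation. For each intermediate vertex k = 0, 1, …, 3, update dist[i][j] ← min(dist[i][j], dist[i][k] + dist[k][j]). The final matrix gives, for each (i, j), the minimum total weight of any directed path from i to j (possibly empty when i = j).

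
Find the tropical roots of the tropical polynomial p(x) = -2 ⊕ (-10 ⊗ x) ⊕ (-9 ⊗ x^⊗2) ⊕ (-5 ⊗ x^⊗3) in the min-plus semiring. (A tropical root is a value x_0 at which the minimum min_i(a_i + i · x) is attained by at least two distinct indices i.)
Roots: {-4, -1, 8}

Each tropical root is a break point of the lower envelope of the lines y = a_i + i · x (there are 4 lines, with slopes 0, 1, ..., 3). Only the lines that attain the minimum somewhere contribute to roots; other lines are dominated. Here the surviving (envelope) indices are i = 3, i = 2, i = 1, i = 0.
Intersections between consecutive envelope lines give the roots: for adjacent envelope indices i < j the intersection is x = (a_i − a_j) / (j − i). Reading off the sorted break points: {-4, -1, 8}.
Verification: at each break x_0, at least two indices attain the minimum of min_i(a_i + i · x_0).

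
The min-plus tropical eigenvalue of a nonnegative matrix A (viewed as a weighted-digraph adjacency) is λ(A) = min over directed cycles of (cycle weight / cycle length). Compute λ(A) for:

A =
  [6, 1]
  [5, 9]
λ(A) = 3

Enumerate directed cycles and compute their means (weight / length). Sample:
  cycle 0 → 0: weight = 6, length = 1, mean = 6/1 ≈ 6.000
  cycle 1 → 1: weight = 9, length = 1, mean = 9/1 ≈ 9.000
  cycle 0 → 1 → 0: weight = 6, length = 2, mean = 6/2 ≈ 3.000
  cycle 1 → 0 → 1: weight = 6, length = 2, mean = 6/2 ≈ 3.000
Minimum mean = 3.000, attained e.g. along the cycle 0 → 1 → 0 with weight 6 and length 2. So λ(A) = 6/2 = 3.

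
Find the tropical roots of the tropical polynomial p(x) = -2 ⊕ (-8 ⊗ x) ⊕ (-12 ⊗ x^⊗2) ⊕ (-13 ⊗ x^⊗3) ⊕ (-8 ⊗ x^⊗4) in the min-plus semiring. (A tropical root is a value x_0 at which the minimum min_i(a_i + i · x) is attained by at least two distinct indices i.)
Roots: {-5, 1, 4, 6}

Each tropical root is a break point of the lower envelope of the lines y = a_i + i · x (there are 5 lines, with slopes 0, 1, ..., 4). Only the lines that attain the minimum somewhere contribute to roots; other lines are dominated. Here the surviving (envelope) indices are i = 4, i = 3, i = 2, i = 1, i = 0.
Intersections between consecutive envelope lines give the roots: for adjacent envelope indices i < j the intersection is x = (a_i − a_j) / (j − i). Reading off the sorted break points: {-5, 1, 4, 6}.
Verification: at each break x_0, at least two indices attain the minimum of min_i(a_i + i · x_0).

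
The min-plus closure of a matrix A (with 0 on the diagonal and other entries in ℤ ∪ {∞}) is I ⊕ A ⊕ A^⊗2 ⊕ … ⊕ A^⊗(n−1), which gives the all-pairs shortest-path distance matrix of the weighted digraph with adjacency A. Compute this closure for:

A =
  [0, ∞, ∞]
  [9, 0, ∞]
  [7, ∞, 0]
Closure =
  [0, ∞, ∞]
  [9, 0, ∞]
  [7, ∞, 0]

This is the Floyd-Warshall all-pairs shortest-path computation. For each intermediate vertex k = 0, 1, …, 2, update dist[i][j] ← min(dist[i][j], dist[i][k] + dist[k][j]). The final matrix gives, for each (i, j), the minimum total weight of any directed path from i to j (possibly empty when i = j).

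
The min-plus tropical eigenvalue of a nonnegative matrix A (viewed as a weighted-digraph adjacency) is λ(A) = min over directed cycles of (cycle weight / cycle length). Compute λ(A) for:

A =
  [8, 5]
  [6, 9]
λ(A) = 11/2

Enumerate directed cycles and compute their means (weight / length). Sample:
  cycle 0 → 0: weight = 8, length = 1, mean = 8/1 ≈ 8.000
  cycle 1 → 1: weight = 9, length = 1, mean = 9/1 ≈ 9.000
  cycle 0 → 1 → 0: weight = 11, length = 2, mean = 11/2 ≈ 5.500
  cycle 1 → 0 → 1: weight = 11, length = 2, mean = 11/2 ≈ 5.500
Minimum mean = 5.500, attained e.g. along the cycle 0 → 1 → 0 with weight 11 and length 2. So λ(A) = 11/2 = 11/2.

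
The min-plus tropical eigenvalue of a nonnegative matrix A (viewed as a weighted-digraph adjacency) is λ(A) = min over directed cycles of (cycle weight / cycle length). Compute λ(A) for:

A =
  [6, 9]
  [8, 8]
λ(A) = 6

Enumerate directed cycles and compute their means (weight / length). Sample:
  cycle 0 → 0: weight = 6, length = 1, mean = 6/1 ≈ 6.000
  cycle 1 → 1: weight = 8, length = 1, mean = 8/1 ≈ 8.000
  cycle 0 → 1 → 0: weight = 17, length = 2, mean = 17/2 ≈ 8.500
  cycle 1 → 0 → 1: weight = 17, length = 2, mean = 17/2 ≈ 8.500
Minimum mean = 6.000, attained e.g. along the cycle 0 → 0 with weight 6 and length 1. So λ(A) = 6/1 = 6.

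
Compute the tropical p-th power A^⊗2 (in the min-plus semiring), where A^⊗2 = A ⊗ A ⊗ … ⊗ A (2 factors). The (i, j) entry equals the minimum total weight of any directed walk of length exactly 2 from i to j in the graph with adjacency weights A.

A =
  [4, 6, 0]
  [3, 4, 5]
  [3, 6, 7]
A^⊗2 =
  [3, 6, 4]
  [7, 8, 3]
  [7, 9, 3]

Each entry (A^⊗2)_ij equals the minimum over all length-2 walks i = v_0 → v_1 → … → v_2 = j of Σ_t A[v_t][v_{t+1}]. For example, for (i, j) = (0, 2) we minimise over 3 possible intermediate vertex sequences; the minimum is 4, attained along the walk 0 → 0 → 2.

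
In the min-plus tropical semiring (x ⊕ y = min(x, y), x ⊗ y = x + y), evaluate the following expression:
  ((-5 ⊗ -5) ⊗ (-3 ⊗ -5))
((-5 ⊗ -5) ⊗ (-3 ⊗ -5)) = -18

Expand innermost to outermost. Recall ⊕ takes the minimum of its arguments and ⊗ takes their sum. Working out the expression ((-5 ⊗ -5) ⊗ (-3 ⊗ -5)) gives -18.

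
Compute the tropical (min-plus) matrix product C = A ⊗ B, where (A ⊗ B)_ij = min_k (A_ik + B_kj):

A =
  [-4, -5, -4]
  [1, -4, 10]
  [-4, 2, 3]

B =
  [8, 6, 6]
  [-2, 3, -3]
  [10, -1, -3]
A ⊗ B =
  [-7, -5, -8]
  [-6, -1, -7]
  [0, 2, -1]

Apply the min-plus product entry-by-entry:
  C[0][0] = min over k of (A[0][0] + B[0][0] = -4 + 8 = 4, A[0][1] + B[1][0] = -5 + -2 = -7, A[0][2] + B[2][0] = -4 + 10 = 6) = -7 (attained at k = 1)
  C[0][1] = min over k of (A[0][0] + B[0][1] = -4 + 6 = 2, A[0][1] + B[1][1] = -5 + 3 = -2, A[0][2] + B[2][1] = -4 + -1 = -5) = -5 (attained at k = 2)
  C[0][2] = min over k of (A[0][0] + B[0][2] = -4 + 6 = 2, A[0][1] + B[1][2] = -5 + -3 = -8, A[0][2] + B[2][2] = -4 + -3 = -7) = -8 (attained at k = 1)
  C[1][0] = min over k of (A[1][0] + B[0][0] = 1 + 8 = 9, A[1][1] + B[1][0] = -4 + -2 = -6, A[1][2] + B[2][0] = 10 + 10 = 20) = -6 (attained at k = 1)
  C[1][1] = min over k of (A[1][0] + B[0][1] = 1 + 6 = 7, A[1][1] + B[1][1] = -4 + 3 = -1, A[1][2] + B[2][1] = 10 + -1 = 9) = -1 (attained at k = 1)
  C[1][2] = min over k of (A[1][0] + B[0][2] = 1 + 6 = 7, A[1][1] + B[1][2] = -4 + -3 = -7, A[1][2] + B[2][2] = 10 + -3 = 7) = -7 (attained at k = 1)
  C[2][0] = min over k of (A[2][0] + B[0][0] = -4 + 8 = 4, A[2][1] + B[1][0] = 2 + -2 = 0, A[2][2] + B[2][0] = 3 + 10 = 13) = 0 (attained at k = 1)
  C[2][1] = min over k of (A[2][0] + B[0][1] = -4 + 6 = 2, A[2][1] + B[1][1] = 2 + 3 = 5, A[2][2] + B[2][1] = 3 + -1 = 2) = 2 (attained at k = 0)
  C[2][2] = min over k of (A[2][0] + B[0][2] = -4 + 6 = 2, A[2][1] + B[1][2] = 2 + -3 = -1, A[2][2] + B[2][2] = 3 + -3 = 0) = -1 (attained at k = 1)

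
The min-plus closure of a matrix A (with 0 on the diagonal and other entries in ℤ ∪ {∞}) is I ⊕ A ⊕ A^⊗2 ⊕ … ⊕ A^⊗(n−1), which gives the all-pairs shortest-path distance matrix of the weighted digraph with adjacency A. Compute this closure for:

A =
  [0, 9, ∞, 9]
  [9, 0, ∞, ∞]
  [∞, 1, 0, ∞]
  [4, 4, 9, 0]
Closure =
  [0, 9, 18, 9]
  [9, 0, 27, 18]
  [10, 1, 0, 19]
  [4, 4, 9, 0]

This is the Floyd-Warshall all-pairs shortest-path computation. For each intermediate vertex k = 0, 1, …, 3, update dist[i][j] ← min(dist[i][j], dist[i][k] + dist[k][j]). The final matrix gives, for each (i, j), the minimum total weight of any directed path from i to j (possibly empty when i = j).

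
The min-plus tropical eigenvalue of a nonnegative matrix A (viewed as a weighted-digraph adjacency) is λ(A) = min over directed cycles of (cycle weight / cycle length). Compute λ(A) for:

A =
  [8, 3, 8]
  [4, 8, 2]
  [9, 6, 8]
λ(A) = 7/2

Enumerate directed cycles and compute their means (weight / length). Sample:
  cycle 0 → 0: weight = 8, length = 1, mean = 8/1 ≈ 8.000
  cycle 1 → 1: weight = 8, length = 1, mean = 8/1 ≈ 8.000
  cycle 2 → 2: weight = 8, length = 1, mean = 8/1 ≈ 8.000
  cycle 0 → 1 → 0: weight = 7, length = 2, mean = 7/2 ≈ 3.500
  cycle 0 → 2 → 0: weight = 17, length = 2, mean = 17/2 ≈ 8.500
  cycle 1 → 0 → 1: weight = 7, length = 2, mean = 7/2 ≈ 3.500
Minimum mean = 3.500, attained e.g. along the cycle 0 → 1 → 0 with weight 7 and length 2. So λ(A) = 7/2 = 7/2.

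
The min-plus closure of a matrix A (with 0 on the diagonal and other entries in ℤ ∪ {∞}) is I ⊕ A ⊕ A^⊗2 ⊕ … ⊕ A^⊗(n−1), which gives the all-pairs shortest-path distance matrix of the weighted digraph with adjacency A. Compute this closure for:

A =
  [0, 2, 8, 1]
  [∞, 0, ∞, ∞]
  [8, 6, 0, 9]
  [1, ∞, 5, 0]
Closure =
  [0, 2, 6, 1]
  [∞, 0, ∞, ∞]
  [8, 6, 0, 9]
  [1, 3, 5, 0]

This is the Floyd-Warshall all-pairs shortest-path computation. For each intermediate vertex k = 0, 1, …, 3, update dist[i][j] ← min(dist[i][j], dist[i][k] + dist[k][j]). The final matrix gives, for each (i, j), the minimum total weight of any directed path from i to j (possibly empty when i = j).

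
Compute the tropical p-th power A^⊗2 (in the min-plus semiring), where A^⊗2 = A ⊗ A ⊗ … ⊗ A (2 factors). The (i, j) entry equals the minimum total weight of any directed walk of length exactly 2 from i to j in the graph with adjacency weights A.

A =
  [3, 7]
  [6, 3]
A^⊗2 =
  [6, 10]
  [9, 6]

Each entry (A^⊗2)_ij equals the minimum over all length-2 walks i = v_0 → v_1 → … → v_2 = j of Σ_t A[v_t][v_{t+1}]. For example, for (i, j) = (0, 1) we minimise over 2 possible intermediate vertex sequences; the minimum is 10, attained along the walk 0 → 0 → 1.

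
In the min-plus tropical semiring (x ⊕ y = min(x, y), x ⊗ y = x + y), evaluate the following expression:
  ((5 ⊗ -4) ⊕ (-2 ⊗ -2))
((5 ⊗ -4) ⊕ (-2 ⊗ -2)) = -4

Expand innermost to outermost. Recall ⊕ takes the minimum of its arguments and ⊗ takes their sum. Working out the expression ((5 ⊗ -4) ⊕ (-2 ⊗ -2)) gives -4.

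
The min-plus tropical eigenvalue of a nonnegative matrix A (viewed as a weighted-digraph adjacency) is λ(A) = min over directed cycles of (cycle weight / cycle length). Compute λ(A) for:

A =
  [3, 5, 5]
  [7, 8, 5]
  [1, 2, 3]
λ(A) = 3

Enumerate directed cycles and compute their means (weight / length). Sample:
  cycle 0 → 0: weight = 3, length = 1, mean = 3/1 ≈ 3.000
  cycle 1 → 1: weight = 8, length = 1, mean = 8/1 ≈ 8.000
  cycle 2 → 2: weight = 3, length = 1, mean = 3/1 ≈ 3.000
  cycle 0 → 1 → 0: weight = 12, length = 2, mean = 12/2 ≈ 6.000
  cycle 0 → 2 → 0: weight = 6, length = 2, mean = 6/2 ≈ 3.000
  cycle 1 → 0 → 1: weight = 12, length = 2, mean = 12/2 ≈ 6.000
Minimum mean = 3.000, attained e.g. along the cycle 0 → 0 with weight 3 and length 1. So λ(A) = 3/1 = 3.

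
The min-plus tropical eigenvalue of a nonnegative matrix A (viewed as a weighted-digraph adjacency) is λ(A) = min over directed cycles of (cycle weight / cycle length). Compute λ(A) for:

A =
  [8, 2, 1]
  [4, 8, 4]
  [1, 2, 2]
λ(A) = 1

Enumerate directed cycles and compute their means (weight / length). Sample:
  cycle 0 → 0: weight = 8, length = 1, mean = 8/1 ≈ 8.000
  cycle 1 → 1: weight = 8, length = 1, mean = 8/1 ≈ 8.000
  cycle 2 → 2: weight = 2, length = 1, mean = 2/1 ≈ 2.000
  cycle 0 → 1 → 0: weight = 6, length = 2, mean = 6/2 ≈ 3.000
  cycle 0 → 2 → 0: weight = 2, length = 2, mean = 2/2 ≈ 1.000
  cycle 1 → 0 → 1: weight = 6, length = 2, mean = 6/2 ≈ 3.000
Minimum mean = 1.000, attained e.g. along the cycle 0 → 2 → 0 with weight 2 and length 2. So λ(A) = 2/2 = 1.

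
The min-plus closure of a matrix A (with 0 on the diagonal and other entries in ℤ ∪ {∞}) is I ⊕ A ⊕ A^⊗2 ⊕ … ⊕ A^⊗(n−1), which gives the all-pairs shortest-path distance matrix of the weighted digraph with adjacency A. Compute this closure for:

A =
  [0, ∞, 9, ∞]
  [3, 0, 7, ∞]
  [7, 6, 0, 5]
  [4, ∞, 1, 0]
Closure =
  [0, 15, 9, 14]
  [3, 0, 7, 12]
  [7, 6, 0, 5]
  [4, 7, 1, 0]

This is the Floyd-Warshall all-pairs shortest-path computation. For each intermediate vertex k = 0, 1, …, 3, update dist[i][j] ← min(dist[i][j], dist[i][k] + dist[k][j]). The final matrix gives, for each (i, j), the minimum total weight of any directed path from i to j (possibly empty when i = j).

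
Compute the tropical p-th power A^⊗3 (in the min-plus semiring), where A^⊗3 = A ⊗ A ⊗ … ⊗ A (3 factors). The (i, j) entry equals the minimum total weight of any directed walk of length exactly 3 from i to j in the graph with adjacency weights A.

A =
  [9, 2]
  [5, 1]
A^⊗3 =
  [8, 4]
  [7, 3]

Each entry (A^⊗3)_ij equals the minimum over all length-3 walks i = v_0 → v_1 → … → v_3 = j of Σ_t A[v_t][v_{t+1}]. For example, for (i, j) = (0, 1) we minimise over 4 possible intermediate vertex sequences; the minimum is 4, attained along the walk 0 → 1 → 1 → 1.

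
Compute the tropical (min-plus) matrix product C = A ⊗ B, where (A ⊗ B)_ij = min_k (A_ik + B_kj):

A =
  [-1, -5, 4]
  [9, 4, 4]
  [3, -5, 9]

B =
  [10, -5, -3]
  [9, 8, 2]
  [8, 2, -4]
A ⊗ B =
  [4, -6, -4]
  [12, 4, 0]
  [4, -2, -3]

Apply the min-plus product entry-by-entry:
  C[0][0] = min over k of (A[0][0] + B[0][0] = -1 + 10 = 9, A[0][1] + B[1][0] = -5 + 9 = 4, A[0][2] + B[2][0] = 4 + 8 = 12) = 4 (attained at k = 1)
  C[0][1] = min over k of (A[0][0] + B[0][1] = -1 + -5 = -6, A[0][1] + B[1][1] = -5 + 8 = 3, A[0][2] + B[2][1] = 4 + 2 = 6) = -6 (attained at k = 0)
  C[0][2] = min over k of (A[0][0] + B[0][2] = -1 + -3 = -4, A[0][1] + B[1][2] = -5 + 2 = -3, A[0][2] + B[2][2] = 4 + -4 = 0) = -4 (attained at k = 0)
  C[1][0] = min over k of (A[1][0] + B[0][0] = 9 + 10 = 19, A[1][1] + B[1][0] = 4 + 9 = 13, A[1][2] + B[2][0] = 4 + 8 = 12) = 12 (attained at k = 2)
  C[1][1] = min over k of (A[1][0] + B[0][1] = 9 + -5 = 4, A[1][1] + B[1][1] = 4 + 8 = 12, A[1][2] + B[2][1] = 4 + 2 = 6) = 4 (attained at k = 0)
  C[1][2] = min over k of (A[1][0] + B[0][2] = 9 + -3 = 6, A[1][1] + B[1][2] = 4 + 2 = 6, A[1][2] + B[2][2] = 4 + -4 = 0) = 0 (attained at k = 2)
  C[2][0] = min over k of (A[2][0] + B[0][0] = 3 + 10 = 13, A[2][1] + B[1][0] = -5 + 9 = 4, A[2][2] + B[2][0] = 9 + 8 = 17) = 4 (attained at k = 1)
  C[2][1] = min over k of (A[2][0] + B[0][1] = 3 + -5 = -2, A[2][1] + B[1][1] = -5 + 8 = 3, A[2][2] + B[2][1] = 9 + 2 = 11) = -2 (attained at k = 0)
  C[2][2] = min over k of (A[2][0] + B[0][2] = 3 + -3 = 0, A[2][1] + B[1][2] = -5 + 2 = -3, A[2][2] + B[2][2] = 9 + -4 = 5) = -3 (attained at k = 1)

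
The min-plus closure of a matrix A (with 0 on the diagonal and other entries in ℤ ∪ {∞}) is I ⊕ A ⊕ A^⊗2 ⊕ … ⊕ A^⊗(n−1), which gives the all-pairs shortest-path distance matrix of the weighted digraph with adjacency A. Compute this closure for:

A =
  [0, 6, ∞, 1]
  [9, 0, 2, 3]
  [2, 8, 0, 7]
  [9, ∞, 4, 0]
Closure =
  [0, 6, 5, 1]
  [4, 0, 2, 3]
  [2, 8, 0, 3]
  [6, 12, 4, 0]

This is the Floyd-Warshall all-pairs shortest-path computation. For each intermediate vertex k = 0, 1, …, 3, update dist[i][j] ← min(dist[i][j], dist[i][k] + dist[k][j]). The final matrix gives, for each (i, j), the minimum total weight of any directed path from i to j (possibly empty when i = j).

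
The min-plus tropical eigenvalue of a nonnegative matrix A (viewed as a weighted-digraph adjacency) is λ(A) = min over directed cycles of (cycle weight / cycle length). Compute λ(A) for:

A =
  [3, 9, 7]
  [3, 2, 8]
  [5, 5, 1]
λ(A) = 1

Enumerate directed cycles and compute their means (weight / length). Sample:
  cycle 0 → 0: weight = 3, length = 1, mean = 3/1 ≈ 3.000
  cycle 1 → 1: weight = 2, length = 1, mean = 2/1 ≈ 2.000
  cycle 2 → 2: weight = 1, length = 1, mean = 1/1 ≈ 1.000
  cycle 0 → 1 → 0: weight = 12, length = 2, mean = 12/2 ≈ 6.000
  cycle 0 → 2 → 0: weight = 12, length = 2, mean = 12/2 ≈ 6.000
  cycle 1 → 0 → 1: weight = 12, length = 2, mean = 12/2 ≈ 6.000
Minimum mean = 1.000, attained e.g. along the cycle 2 → 2 with weight 1 and length 1. So λ(A) = 1/1 = 1.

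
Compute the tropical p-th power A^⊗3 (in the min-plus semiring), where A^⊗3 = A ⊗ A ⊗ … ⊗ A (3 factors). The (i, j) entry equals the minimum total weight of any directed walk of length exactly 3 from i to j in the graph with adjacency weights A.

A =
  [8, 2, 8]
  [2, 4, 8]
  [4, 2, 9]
A^⊗3 =
  [8, 6, 12]
  [6, 8, 12]
  [8, 6, 12]

Each entry (A^⊗3)_ij equals the minimum over all length-3 walks i = v_0 → v_1 → … → v_3 = j of Σ_t A[v_t][v_{t+1}]. For example, for (i, j) = (0, 2) we minimise over 9 possible intermediate vertex sequences; the minimum is 12, attained along the walk 0 → 1 → 0 → 2.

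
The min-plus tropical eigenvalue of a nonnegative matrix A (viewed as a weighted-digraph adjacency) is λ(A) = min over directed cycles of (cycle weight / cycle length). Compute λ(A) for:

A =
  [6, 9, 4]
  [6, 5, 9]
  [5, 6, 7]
λ(A) = 9/2

Enumerate directed cycles and compute their means (weight / length). Sample:
  cycle 0 → 0: weight = 6, length = 1, mean = 6/1 ≈ 6.000
  cycle 1 → 1: weight = 5, length = 1, mean = 5/1 ≈ 5.000
  cycle 2 → 2: weight = 7, length = 1, mean = 7/1 ≈ 7.000
  cycle 0 → 1 → 0: weight = 15, length = 2, mean = 15/2 ≈ 7.500
  cycle 0 → 2 → 0: weight = 9, length = 2, mean = 9/2 ≈ 4.500
  cycle 1 → 0 → 1: weight = 15, length = 2, mean = 15/2 ≈ 7.500
Minimum mean = 4.500, attained e.g. along the cycle 0 → 2 → 0 with weight 9 and length 2. So λ(A) = 9/2 = 9/2.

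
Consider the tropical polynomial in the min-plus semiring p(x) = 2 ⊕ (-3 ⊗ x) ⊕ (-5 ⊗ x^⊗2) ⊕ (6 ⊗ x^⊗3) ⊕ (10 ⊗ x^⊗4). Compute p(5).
p(5) = 2

A tropical monomial a ⊗ x^⊗i evaluates to a + i · x. Evaluating each term at x = 5:
  Term 0 contributes 2 + 0 · 5 = 2
  Term 1 contributes -3 + 1 · 5 = 2
  Term 2 contributes -5 + 2 · 5 = 5
  Term 3 contributes 6 + 3 · 5 = 21
  Term 4 contributes 10 + 4 · 5 = 30
p(5) = ⊕ of these = min[2, 2, 5, 21, 30] = 2.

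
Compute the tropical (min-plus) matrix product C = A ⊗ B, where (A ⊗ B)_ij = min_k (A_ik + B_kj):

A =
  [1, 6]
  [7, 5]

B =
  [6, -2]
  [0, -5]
A ⊗ B =
  [6, -1]
  [5, 0]

Apply the min-plus product entry-by-entry:
  C[0][0] = min over k of (A[0][0] + B[0][0] = 1 + 6 = 7, A[0][1] + B[1][0] = 6 + 0 = 6) = 6 (attained at k = 1)
  C[0][1] = min over k of (A[0][0] + B[0][1] = 1 + -2 = -1, A[0][1] + B[1][1] = 6 + -5 = 1) = -1 (attained at k = 0)
  C[1][0] = min over k of (A[1][0] + B[0][0] = 7 + 6 = 13, A[1][1] + B[1][0] = 5 + 0 = 5) = 5 (attained at k = 1)
  C[1][1] = min over k of (A[1][0] + B[0][1] = 7 + -2 = 5, A[1][1] + B[1][1] = 5 + -5 = 0) = 0 (attained at k = 1)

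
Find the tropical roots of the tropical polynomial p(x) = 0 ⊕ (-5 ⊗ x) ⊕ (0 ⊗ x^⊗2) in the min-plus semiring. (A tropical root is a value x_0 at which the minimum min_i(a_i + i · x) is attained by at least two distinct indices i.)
Roots: {-5, 5}

Each tropical root is a break point of the lower envelope of the lines y = a_i + i · x (there are 3 lines, with slopes 0, 1, ..., 2). Only the lines that attain the minimum somewhere contribute to roots; other lines are dominated. Here the surviving (envelope) indices are i = 2, i = 1, i = 0.
Intersections between consecutive envelope lines give the roots: for adjacent envelope indices i < j the intersection is x = (a_i − a_j) / (j − i). Reading off the sorted break points: {-5, 5}.
Verification: at each break x_0, at least two indices attain the minimum of min_i(a_i + i · x_0).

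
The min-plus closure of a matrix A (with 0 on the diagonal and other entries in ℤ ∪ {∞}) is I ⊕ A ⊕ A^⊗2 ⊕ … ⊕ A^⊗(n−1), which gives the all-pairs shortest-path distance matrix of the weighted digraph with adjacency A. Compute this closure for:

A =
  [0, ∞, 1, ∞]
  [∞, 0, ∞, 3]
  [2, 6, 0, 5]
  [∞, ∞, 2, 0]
Closure =
  [0, 7, 1, 6]
  [7, 0, 5, 3]
  [2, 6, 0, 5]
  [4, 8, 2, 0]

This is the Floyd-Warshall all-pairs shortest-path computation. For each intermediate vertex k = 0, 1, …, 3, update dist[i][j] ← min(dist[i][j], dist[i][k] + dist[k][j]). The final matrix gives, for each (i, j), the minimum total weight of any directed path from i to j (possibly empty when i = j).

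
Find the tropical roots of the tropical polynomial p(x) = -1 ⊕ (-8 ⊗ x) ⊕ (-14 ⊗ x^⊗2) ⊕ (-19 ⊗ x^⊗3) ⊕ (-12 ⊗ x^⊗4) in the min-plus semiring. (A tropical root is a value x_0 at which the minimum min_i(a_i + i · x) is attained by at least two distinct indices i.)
Roots: {-7, 5, 6, 7}

Each tropical root is a break point of the lower envelope of the lines y = a_i + i · x (there are 5 lines, with slopes 0, 1, ..., 4). Only the lines that attain the minimum somewhere contribute to roots; other lines are dominated. Here the surviving (envelope) indices are i = 4, i = 3, i = 2, i = 1, i = 0.
Intersections between consecutive envelope lines give the roots: for adjacent envelope indices i < j the intersection is x = (a_i − a_j) / (j − i). Reading off the sorted break points: {-7, 5, 6, 7}.
Verification: at each break x_0, at least two indices attain the minimum of min_i(a_i + i · x_0).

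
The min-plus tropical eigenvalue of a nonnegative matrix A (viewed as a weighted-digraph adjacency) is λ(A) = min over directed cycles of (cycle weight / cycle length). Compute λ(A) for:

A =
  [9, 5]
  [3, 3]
λ(A) = 3

Enumerate directed cycles and compute their means (weight / length). Sample:
  cycle 0 → 0: weight = 9, length = 1, mean = 9/1 ≈ 9.000
  cycle 1 → 1: weight = 3, length = 1, mean = 3/1 ≈ 3.000
  cycle 0 → 1 → 0: weight = 8, length = 2, mean = 8/2 ≈ 4.000
  cycle 1 → 0 → 1: weight = 8, length = 2, mean = 8/2 ≈ 4.000
Minimum mean = 3.000, attained e.g. along the cycle 1 → 1 with weight 3 and length 1. So λ(A) = 3/1 = 3.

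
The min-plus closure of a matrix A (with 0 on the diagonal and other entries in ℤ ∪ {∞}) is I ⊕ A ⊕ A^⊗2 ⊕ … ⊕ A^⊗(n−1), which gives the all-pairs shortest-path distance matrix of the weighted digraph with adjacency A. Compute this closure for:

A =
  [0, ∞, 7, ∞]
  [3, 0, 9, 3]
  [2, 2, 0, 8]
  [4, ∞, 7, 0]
Closure =
  [0, 9, 7, 12]
  [3, 0, 9, 3]
  [2, 2, 0, 5]
  [4, 9, 7, 0]

This is the Floyd-Warshall all-pairs shortest-path computation. For each intermediate vertex k = 0, 1, …, 3, update dist[i][j] ← min(dist[i][j], dist[i][k] + dist[k][j]). The final matrix gives, for each (i, j), the minimum total weight of any directed path from i to j (possibly empty when i = j).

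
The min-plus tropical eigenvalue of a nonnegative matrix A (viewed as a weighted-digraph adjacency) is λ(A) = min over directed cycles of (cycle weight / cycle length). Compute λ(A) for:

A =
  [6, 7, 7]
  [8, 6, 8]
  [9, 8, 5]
λ(A) = 5

Enumerate directed cycles and compute their means (weight / length). Sample:
  cycle 0 → 0: weight = 6, length = 1, mean = 6/1 ≈ 6.000
  cycle 1 → 1: weight = 6, length = 1, mean = 6/1 ≈ 6.000
  cycle 2 → 2: weight = 5, length = 1, mean = 5/1 ≈ 5.000
  cycle 0 → 1 → 0: weight = 15, length = 2, mean = 15/2 ≈ 7.500
  cycle 0 → 2 → 0: weight = 16, length = 2, mean = 16/2 ≈ 8.000
  cycle 1 → 0 → 1: weight = 15, length = 2, mean = 15/2 ≈ 7.500
Minimum mean = 5.000, attained e.g. along the cycle 2 → 2 with weight 5 and length 1. So λ(A) = 5/1 = 5.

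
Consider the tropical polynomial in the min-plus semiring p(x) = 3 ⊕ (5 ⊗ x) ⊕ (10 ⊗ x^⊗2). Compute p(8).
p(8) = 3

A tropical monomial a ⊗ x^⊗i evaluates to a + i · x. Evaluating each term at x = 8:
  Term 0 contributes 3 + 0 · 8 = 3
  Term 1 contributes 5 + 1 · 8 = 13
  Term 2 contributes 10 + 2 · 8 = 26
p(8) = ⊕ of these = min[3, 13, 26] = 3.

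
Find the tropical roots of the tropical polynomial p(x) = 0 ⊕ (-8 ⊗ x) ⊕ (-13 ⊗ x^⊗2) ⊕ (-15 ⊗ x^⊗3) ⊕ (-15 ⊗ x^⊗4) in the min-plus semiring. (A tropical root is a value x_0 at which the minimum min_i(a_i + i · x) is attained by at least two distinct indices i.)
Roots: {0, 2, 5, 8}

Each tropical root is a break point of the lower envelope of the lines y = a_i + i · x (there are 5 lines, with slopes 0, 1, ..., 4). Only the lines that attain the minimum somewhere contribute to roots; other lines are dominated. Here the surviving (envelope) indices are i = 4, i = 3, i = 2, i = 1, i = 0.
Intersections between consecutive envelope lines give the roots: for adjacent envelope indices i < j the intersection is x = (a_i − a_j) / (j − i). Reading off the sorted break points: {0, 2, 5, 8}.
Verification: at each break x_0, at least two indices attain the minimum of min_i(a_i + i · x_0).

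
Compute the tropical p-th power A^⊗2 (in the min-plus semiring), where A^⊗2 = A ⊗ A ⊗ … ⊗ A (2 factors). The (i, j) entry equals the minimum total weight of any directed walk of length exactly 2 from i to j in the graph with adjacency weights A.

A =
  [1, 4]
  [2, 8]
A^⊗2 =
  [2, 5]
  [3, 6]

Each entry (A^⊗2)_ij equals the minimum over all length-2 walks i = v_0 → v_1 → … → v_2 = j of Σ_t A[v_t][v_{t+1}]. For example, for (i, j) = (0, 1) we minimise over 2 possible intermediate vertex sequences; the minimum is 5, attained along the walk 0 → 0 → 1.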